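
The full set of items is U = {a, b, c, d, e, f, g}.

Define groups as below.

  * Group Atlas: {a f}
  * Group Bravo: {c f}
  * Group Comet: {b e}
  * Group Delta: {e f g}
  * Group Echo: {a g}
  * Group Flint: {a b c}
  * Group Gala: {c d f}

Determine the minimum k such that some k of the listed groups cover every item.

3

Comet, Echo, and Gala cover everything between them: the union {a, b, c, d, e, f, g} is all of U.
Each group has at most 3 items, and 2·3 = 6 < 7 — so at least 3 groups are needed, and 3 is optimal.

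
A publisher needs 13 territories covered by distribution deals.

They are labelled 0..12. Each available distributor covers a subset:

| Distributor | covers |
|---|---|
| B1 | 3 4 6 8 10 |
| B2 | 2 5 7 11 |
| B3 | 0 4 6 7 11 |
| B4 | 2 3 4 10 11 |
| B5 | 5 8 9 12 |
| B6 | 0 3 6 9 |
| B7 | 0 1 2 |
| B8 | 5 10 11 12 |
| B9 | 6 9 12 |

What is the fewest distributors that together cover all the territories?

B3 and B4 and B5 and B7 together: B3 ∪ B4 ∪ B5 ∪ B7 = {0, 1, 2, 3, 4, 5, 6, 7, 8, 9, 10, 11, 12} — every territory is covered.
No 3 of the 9 distributors cover everything (all 84 combinations miss at least one territory), so 4 is optimal.

4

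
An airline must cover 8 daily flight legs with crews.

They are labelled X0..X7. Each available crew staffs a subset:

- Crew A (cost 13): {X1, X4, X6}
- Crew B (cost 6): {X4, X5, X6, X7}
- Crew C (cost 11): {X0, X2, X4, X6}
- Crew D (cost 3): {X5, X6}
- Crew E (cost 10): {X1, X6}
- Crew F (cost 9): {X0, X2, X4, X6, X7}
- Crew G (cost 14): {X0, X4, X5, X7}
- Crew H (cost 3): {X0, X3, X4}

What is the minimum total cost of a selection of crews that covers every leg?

25

D, E, F, H together cover every leg (D ∪ E ∪ F ∪ H = {X0, X1, X2, X3, X4, X5, X6, X7}); total cost 3 + 10 + 9 + 3 = 25.
No covering selection has total cost below 25.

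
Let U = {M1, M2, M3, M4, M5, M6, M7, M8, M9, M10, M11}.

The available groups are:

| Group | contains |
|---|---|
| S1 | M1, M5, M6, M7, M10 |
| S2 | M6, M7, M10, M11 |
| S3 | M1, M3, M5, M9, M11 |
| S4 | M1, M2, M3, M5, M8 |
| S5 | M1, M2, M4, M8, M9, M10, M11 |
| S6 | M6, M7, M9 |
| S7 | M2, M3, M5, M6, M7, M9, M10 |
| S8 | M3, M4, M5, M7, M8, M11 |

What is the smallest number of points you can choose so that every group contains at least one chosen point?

H = {M1, M7} meets every group (each contains at least one member of H), and |H| = 2.
The groups S2, S4 are pairwise disjoint, so any hitting set needs a separate point for each — at least 2. Hence 2 is optimal.

2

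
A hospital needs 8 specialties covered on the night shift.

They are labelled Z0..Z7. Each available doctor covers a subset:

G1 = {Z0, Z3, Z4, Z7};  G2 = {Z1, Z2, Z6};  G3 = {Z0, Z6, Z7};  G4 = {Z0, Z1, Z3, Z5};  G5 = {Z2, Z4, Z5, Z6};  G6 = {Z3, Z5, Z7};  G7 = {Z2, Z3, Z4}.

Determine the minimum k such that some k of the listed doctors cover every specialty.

3

G1 and G2 and G4 together: G1 ∪ G2 ∪ G4 = {Z0, Z1, Z2, Z3, Z4, Z5, Z6, Z7} — every specialty is covered.
No 2 of the 7 doctors cover everything (all 21 combinations miss at least one specialty), so 3 is optimal.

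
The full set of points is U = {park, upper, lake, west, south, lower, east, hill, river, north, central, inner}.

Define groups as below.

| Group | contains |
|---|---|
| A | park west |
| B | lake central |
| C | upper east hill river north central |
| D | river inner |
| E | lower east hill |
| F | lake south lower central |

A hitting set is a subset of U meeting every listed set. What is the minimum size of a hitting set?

H = {park, lake, lower, river} meets every group (each contains at least one member of H), and |H| = 4.
The groups A, B, D, E are pairwise disjoint, so any hitting set needs a separate point for each — at least 4. Hence 4 is optimal.

4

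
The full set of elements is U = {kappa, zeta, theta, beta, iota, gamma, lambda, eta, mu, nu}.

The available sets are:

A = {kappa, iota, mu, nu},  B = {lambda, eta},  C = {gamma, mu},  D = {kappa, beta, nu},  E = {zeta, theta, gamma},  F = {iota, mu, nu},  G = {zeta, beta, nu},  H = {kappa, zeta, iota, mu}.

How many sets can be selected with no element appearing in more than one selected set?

B, E, F are pairwise disjoint (B={lambda,eta}; E={zeta,theta,gamma}; F={iota,mu,nu}).
Every remaining set overlaps one of these, and no 4 of the listed sets are pairwise disjoint, so 3 is the maximum.

3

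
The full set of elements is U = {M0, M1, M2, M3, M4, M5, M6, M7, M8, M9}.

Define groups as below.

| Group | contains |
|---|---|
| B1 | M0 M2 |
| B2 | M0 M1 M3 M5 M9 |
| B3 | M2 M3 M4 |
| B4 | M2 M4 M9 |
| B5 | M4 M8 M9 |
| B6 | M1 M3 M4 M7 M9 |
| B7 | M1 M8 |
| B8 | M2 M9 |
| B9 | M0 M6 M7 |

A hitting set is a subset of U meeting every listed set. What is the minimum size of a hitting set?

4

H = {M0, M2, M4, M8} meets every group (each contains at least one member of H), and |H| = 4.
No choice of 3 elements meets every group, so 4 is the minimum.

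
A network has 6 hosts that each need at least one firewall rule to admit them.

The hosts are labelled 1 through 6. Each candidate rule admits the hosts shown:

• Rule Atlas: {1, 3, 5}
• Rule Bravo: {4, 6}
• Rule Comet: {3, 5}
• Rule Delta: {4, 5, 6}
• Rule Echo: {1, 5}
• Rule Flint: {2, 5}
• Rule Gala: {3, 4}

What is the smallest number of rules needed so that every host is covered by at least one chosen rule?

Atlas and Delta and Flint together: Atlas ∪ Delta ∪ Flint = {1, 2, 3, 4, 5, 6} — every host is covered.
Only Flint contains 2, so Flint is forced; the remaining 4 hosts need at least 2 more rules (each remaining rule adds at most 2) — so at least 3 rules are needed, and 3 is optimal.

3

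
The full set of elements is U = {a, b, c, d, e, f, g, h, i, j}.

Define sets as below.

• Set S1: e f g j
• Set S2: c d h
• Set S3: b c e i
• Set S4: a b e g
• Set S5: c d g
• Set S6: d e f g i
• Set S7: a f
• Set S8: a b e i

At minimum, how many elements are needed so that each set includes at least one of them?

T = {a, c, g} meets every set (each contains at least one member of T), and |T| = 3.
No choice of 2 elements meets every set, so 3 is the minimum.

3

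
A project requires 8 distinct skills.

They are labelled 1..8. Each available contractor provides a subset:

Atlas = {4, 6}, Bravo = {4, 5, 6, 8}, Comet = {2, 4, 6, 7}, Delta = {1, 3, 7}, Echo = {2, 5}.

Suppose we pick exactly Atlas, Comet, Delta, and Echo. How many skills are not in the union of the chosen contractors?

1

Union of Atlas, Comet, Delta, Echo = {1, 2, 3, 4, 5, 6, 7}.
Not covered: 8 — 1 skill.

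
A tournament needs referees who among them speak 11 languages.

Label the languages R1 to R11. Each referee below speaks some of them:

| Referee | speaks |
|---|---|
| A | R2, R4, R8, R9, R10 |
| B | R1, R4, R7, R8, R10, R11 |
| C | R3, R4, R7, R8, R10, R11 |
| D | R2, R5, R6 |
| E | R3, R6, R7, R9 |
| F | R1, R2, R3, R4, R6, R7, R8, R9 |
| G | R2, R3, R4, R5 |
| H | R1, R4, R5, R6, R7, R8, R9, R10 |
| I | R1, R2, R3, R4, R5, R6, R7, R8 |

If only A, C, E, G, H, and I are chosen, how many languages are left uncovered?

Union of A, C, E, G, H, I = {R1, R2, R3, R4, R5, R6, R7, R8, R9, R10, R11} — that's every language, so 0 are uncovered.

0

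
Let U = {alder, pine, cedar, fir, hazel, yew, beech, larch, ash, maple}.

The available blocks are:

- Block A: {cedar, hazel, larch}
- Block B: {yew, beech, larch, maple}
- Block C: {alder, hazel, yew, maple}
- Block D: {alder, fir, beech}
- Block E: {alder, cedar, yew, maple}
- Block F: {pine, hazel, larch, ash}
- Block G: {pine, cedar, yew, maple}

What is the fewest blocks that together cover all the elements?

3

D, F, and G cover everything between them: the union {alder, pine, cedar, fir, hazel, yew, beech, larch, ash, maple} is all of U.
Each block has at most 4 elements, and 2·4 = 8 < 10 — so at least 3 blocks are needed, and 3 is optimal.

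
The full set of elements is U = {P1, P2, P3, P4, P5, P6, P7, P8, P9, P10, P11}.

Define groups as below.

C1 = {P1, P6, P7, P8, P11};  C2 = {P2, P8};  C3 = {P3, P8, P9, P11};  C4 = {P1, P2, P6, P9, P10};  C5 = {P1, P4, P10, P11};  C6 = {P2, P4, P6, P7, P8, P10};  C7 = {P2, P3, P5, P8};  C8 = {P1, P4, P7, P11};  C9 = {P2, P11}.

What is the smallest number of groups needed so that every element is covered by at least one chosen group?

3

C4, C7, and C8 cover everything between them: the union {P1, P2, P3, P4, P5, P6, P7, P8, P9, P10, P11} is all of U.
Only C7 contains P5, so C7 is forced; the remaining 7 elements need at least 2 more groups (each remaining group adds at most 4) — so at least 3 groups are needed, and 3 is optimal.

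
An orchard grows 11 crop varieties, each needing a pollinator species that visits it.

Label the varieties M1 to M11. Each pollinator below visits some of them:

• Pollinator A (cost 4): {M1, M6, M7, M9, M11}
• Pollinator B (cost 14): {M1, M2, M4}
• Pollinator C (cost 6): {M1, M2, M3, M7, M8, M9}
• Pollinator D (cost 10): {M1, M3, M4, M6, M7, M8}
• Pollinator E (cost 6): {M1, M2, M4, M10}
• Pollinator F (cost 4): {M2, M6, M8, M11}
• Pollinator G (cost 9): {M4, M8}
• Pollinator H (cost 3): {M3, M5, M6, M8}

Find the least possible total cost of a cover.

A, E, H together cover every variety (A ∪ E ∪ H = {M1, M2, M3, M4, M5, M6, M7, M8, M9, M10, M11}); total cost 4 + 6 + 3 = 13.
No covering selection has total cost below 13.

13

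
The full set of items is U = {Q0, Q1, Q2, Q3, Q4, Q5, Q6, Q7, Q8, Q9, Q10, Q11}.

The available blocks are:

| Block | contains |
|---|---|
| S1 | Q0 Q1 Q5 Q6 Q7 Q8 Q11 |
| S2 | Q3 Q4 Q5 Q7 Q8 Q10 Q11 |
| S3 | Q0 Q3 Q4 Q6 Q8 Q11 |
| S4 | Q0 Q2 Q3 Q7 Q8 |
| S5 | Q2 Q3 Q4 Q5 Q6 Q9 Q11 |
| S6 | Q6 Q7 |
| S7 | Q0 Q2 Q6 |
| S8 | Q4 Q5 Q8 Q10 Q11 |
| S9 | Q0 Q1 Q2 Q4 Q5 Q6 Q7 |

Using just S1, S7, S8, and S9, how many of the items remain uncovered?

Union of S1, S7, S8, S9 = {Q0, Q1, Q2, Q4, Q5, Q6, Q7, Q8, Q10, Q11}.
Not covered: Q3, Q9 — 2 items.

2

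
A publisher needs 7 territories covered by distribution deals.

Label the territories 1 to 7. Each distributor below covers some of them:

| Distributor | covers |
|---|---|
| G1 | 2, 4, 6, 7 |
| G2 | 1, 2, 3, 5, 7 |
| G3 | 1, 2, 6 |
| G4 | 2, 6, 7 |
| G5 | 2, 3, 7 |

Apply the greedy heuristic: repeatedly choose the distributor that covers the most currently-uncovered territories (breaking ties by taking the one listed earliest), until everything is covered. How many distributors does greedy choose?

Greedy: pick G2 (covers 5 new) → pick G1 (covers 2 new). Total picks: 2.

2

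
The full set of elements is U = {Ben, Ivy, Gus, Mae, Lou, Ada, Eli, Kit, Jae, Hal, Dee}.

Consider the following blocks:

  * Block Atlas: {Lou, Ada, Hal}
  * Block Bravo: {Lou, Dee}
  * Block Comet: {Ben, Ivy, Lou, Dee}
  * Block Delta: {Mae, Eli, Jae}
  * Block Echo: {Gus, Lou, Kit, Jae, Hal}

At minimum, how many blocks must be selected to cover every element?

Take {Atlas, Comet, Delta, Echo}. Their union is {Ben, Ivy, Gus, Mae, Lou, Ada, Eli, Kit, Jae, Hal, Dee}, which is all 11 elements.
Only Atlas contains Ada, so Atlas is forced; the remaining 8 elements need at least 3 more blocks (each remaining block adds at most 3) — so at least 4 blocks are needed, and 4 is optimal.

4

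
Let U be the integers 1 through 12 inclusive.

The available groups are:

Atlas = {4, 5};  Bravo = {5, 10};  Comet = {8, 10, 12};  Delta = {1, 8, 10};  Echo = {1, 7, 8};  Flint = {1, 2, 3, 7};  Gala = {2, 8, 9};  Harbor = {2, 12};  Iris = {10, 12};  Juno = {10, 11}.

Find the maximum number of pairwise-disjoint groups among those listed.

4

Atlas, Echo, Harbor, Juno are pairwise disjoint (Atlas={4,5}; Echo={1,7,8}; Harbor={2,12}; Juno={10,11}).
Every remaining group overlaps one of these, and no 5 of the listed groups are pairwise disjoint, so 4 is the maximum.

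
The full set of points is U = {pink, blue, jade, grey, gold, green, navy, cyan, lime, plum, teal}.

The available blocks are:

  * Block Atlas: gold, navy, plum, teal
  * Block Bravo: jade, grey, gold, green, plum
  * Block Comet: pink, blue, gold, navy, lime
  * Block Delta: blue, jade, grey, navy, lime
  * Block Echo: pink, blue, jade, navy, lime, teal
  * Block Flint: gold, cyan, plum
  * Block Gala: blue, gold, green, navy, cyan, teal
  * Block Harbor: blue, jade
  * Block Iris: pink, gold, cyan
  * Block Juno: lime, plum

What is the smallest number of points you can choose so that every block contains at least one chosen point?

3

H = {jade, gold, plum} meets every block (each contains at least one member of H), and |H| = 3.
The blocks Harbor, Iris, Juno are pairwise disjoint, so any hitting set needs a separate point for each — at least 3. Hence 3 is optimal.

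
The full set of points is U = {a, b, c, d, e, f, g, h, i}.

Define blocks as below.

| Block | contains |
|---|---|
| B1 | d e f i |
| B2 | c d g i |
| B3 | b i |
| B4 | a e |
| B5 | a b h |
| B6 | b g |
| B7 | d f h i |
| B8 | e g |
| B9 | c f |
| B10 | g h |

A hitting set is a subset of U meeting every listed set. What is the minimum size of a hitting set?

The 4 points {a, c, g, i} hit every block.
The blocks B3, B4, B9, B10 are pairwise disjoint, so any hitting set needs a separate point for each — at least 4. Hence 4 is optimal.

4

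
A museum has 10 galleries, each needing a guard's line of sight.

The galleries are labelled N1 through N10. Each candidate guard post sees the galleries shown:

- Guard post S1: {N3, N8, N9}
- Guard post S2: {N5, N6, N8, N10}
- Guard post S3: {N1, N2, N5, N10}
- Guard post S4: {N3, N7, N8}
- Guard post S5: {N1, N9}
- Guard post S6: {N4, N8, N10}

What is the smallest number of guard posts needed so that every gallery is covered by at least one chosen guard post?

Take {S1, S2, S3, S4, S6}. Their union is {N1, N2, N3, N4, N5, N6, N7, N8, N9, N10}, which is all 10 galleries.
No 4 of the 6 guard posts cover everything (all 15 combinations miss at least one gallery), so 5 is optimal.

5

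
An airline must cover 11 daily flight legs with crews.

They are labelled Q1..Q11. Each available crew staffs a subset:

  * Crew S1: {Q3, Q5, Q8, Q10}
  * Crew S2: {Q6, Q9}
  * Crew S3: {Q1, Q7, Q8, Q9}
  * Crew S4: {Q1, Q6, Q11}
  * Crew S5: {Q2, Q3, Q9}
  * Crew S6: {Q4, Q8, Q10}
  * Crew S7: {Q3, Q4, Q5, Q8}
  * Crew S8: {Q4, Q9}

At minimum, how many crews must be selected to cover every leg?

Take {S1, S3, S4, S5, S7}. Their union is {Q1, Q2, Q3, Q4, Q5, Q6, Q7, Q8, Q9, Q10, Q11}, which is all 11 legs.
No 4 of the 8 crews cover everything (all 70 combinations miss at least one leg), so 5 is optimal.

5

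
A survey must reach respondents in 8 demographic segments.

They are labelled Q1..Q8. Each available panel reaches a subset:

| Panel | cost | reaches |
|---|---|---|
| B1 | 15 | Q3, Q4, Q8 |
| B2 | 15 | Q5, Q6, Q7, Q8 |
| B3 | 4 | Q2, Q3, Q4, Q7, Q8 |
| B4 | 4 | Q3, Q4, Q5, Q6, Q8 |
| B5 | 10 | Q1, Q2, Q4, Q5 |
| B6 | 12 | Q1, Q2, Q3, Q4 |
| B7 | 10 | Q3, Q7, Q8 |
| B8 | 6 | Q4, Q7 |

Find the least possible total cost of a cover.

B3, B4, B5 together cover every segment (B3 ∪ B4 ∪ B5 = {Q1, Q2, Q3, Q4, Q5, Q6, Q7, Q8}); total cost 4 + 4 + 10 = 18.
No covering selection has total cost below 18.

18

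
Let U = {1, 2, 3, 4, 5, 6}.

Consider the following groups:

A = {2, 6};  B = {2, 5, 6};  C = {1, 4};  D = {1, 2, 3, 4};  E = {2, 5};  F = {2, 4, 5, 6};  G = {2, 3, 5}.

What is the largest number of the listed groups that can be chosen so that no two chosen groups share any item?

C, E are pairwise disjoint (C={1,4}; E={2,5}).
Every remaining group overlaps one of these, and no 3 of the listed groups are pairwise disjoint, so 2 is the maximum.

2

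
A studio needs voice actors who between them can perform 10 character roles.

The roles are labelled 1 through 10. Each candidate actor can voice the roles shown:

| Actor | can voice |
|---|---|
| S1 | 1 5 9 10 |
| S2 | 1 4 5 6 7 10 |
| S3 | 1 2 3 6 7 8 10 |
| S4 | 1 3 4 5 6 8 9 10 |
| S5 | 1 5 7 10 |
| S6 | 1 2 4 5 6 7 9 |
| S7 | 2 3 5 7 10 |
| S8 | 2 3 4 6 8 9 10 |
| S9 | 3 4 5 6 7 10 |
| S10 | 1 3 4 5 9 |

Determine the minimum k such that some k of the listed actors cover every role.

2

S3 and S10 together: S3 ∪ S10 = {1, 2, 3, 4, 5, 6, 7, 8, 9, 10} — every role is covered.
No single actor has all 10 roles (the largest, S4, has 8), so 2 is optimal.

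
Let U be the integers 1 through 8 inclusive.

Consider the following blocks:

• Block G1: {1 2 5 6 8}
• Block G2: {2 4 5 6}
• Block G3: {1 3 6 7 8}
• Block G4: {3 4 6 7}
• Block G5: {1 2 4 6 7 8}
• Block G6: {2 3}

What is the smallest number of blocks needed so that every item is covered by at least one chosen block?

2

G2 and G3 cover everything between them: the union {1, 2, 3, 4, 5, 6, 7, 8} is all of U.
No single block has all 8 items (the largest, G5, has 6), so 2 is optimal.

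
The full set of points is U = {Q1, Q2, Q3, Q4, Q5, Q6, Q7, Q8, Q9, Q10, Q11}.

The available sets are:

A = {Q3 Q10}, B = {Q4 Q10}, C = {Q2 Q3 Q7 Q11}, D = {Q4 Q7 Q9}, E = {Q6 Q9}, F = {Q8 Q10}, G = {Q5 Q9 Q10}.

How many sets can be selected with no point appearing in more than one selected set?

3

B, C, E are pairwise disjoint (B={Q4,Q10}; C={Q2,Q3,Q7,Q11}; E={Q6,Q9}).
Every remaining set overlaps one of these, and no 4 of the listed sets are pairwise disjoint, so 3 is the maximum.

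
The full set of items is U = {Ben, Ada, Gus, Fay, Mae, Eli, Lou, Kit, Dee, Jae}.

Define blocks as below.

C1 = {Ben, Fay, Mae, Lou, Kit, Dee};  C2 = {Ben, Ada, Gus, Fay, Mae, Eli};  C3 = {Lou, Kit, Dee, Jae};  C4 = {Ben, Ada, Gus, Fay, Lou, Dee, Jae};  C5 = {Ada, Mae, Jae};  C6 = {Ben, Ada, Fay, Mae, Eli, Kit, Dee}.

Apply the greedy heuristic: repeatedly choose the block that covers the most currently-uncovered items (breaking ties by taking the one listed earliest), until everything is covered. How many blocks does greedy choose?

2

Greedy: pick C4 (covers 7 new) → pick C6 (covers 3 new). Total picks: 2.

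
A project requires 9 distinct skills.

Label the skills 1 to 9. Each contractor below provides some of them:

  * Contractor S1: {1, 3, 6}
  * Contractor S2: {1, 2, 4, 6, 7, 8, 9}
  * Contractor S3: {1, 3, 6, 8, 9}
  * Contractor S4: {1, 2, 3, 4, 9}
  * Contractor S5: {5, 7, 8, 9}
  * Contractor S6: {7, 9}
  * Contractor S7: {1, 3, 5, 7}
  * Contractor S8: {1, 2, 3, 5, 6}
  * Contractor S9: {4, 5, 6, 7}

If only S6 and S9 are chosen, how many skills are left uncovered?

4

Union of S6, S9 = {4, 5, 6, 7, 9}.
Not covered: 1, 2, 3, 8 — 4 skills.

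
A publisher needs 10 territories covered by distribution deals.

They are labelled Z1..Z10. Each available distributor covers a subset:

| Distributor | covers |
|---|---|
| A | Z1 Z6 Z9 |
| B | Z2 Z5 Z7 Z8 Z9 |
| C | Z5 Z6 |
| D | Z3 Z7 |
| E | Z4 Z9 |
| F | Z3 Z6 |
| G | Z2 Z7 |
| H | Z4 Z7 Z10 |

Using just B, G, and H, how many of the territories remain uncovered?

3

Union of B, G, H = {Z2, Z4, Z5, Z7, Z8, Z9, Z10}.
Not covered: Z1, Z3, Z6 — 3 territories.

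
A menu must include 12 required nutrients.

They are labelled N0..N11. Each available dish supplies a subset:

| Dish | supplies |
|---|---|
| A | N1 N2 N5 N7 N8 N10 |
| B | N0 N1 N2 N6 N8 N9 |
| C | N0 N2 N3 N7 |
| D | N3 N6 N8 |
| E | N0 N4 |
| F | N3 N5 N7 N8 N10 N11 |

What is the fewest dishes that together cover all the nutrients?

B and E and F together: B ∪ E ∪ F = {N0, N1, N2, N3, N4, N5, N6, N7, N8, N9, N10, N11} — every nutrient is covered.
Only E contains N4, so E is forced; the remaining 10 nutrients need at least 2 more dishes (each remaining dish adds at most 6) — so at least 3 dishes are needed, and 3 is optimal.

3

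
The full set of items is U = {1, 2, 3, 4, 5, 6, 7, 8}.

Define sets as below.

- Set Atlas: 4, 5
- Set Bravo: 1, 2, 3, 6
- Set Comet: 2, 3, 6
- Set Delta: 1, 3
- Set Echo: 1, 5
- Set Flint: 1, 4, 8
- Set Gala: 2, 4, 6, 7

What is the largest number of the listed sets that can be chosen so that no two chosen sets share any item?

2

Atlas, Delta are pairwise disjoint (Atlas={4,5}; Delta={1,3}).
Every remaining set overlaps one of these, and no 3 of the listed sets are pairwise disjoint, so 2 is the maximum.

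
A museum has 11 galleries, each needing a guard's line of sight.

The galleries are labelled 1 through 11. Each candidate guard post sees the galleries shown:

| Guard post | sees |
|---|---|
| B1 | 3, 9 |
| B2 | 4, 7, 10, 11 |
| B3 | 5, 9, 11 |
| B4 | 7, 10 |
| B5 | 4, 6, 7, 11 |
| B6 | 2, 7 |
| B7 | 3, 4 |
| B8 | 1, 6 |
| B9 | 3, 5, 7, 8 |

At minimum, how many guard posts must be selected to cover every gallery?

Take {B2, B3, B6, B8, B9}. Their union is {1, 2, 3, 4, 5, 6, 7, 8, 9, 10, 11}, which is all 11 galleries.
No 4 of the 9 guard posts cover everything (all 126 combinations miss at least one gallery), so 5 is optimal.

5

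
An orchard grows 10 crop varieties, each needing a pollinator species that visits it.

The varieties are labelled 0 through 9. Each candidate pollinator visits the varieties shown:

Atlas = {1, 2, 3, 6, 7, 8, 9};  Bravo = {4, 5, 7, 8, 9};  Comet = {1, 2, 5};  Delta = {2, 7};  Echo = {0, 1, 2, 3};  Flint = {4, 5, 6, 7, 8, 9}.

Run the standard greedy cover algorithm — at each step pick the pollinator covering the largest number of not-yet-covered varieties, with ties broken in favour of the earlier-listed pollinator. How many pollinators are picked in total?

Greedy: pick Atlas (covers 7 new) → pick Bravo (covers 2 new) → pick Echo (covers 1 new). Total picks: 3.
(The true minimum cover uses only 2 pollinators, so greedy is not optimal here.)

3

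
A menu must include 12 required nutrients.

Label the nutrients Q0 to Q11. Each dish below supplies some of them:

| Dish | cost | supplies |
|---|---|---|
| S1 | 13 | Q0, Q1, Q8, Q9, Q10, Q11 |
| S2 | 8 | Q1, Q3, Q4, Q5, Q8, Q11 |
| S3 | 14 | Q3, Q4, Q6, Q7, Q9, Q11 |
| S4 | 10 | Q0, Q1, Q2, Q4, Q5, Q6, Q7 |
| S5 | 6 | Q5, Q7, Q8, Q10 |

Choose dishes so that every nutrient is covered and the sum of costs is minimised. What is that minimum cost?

S3, S4, S5 together cover every nutrient (S3 ∪ S4 ∪ S5 = {Q0, Q1, Q2, Q3, Q4, Q5, Q6, Q7, Q8, Q9, Q10, Q11}); total cost 14 + 10 + 6 = 30.
The greedy pick S2, S4, S5, S1 costs 37; no covering selection beats 30.

30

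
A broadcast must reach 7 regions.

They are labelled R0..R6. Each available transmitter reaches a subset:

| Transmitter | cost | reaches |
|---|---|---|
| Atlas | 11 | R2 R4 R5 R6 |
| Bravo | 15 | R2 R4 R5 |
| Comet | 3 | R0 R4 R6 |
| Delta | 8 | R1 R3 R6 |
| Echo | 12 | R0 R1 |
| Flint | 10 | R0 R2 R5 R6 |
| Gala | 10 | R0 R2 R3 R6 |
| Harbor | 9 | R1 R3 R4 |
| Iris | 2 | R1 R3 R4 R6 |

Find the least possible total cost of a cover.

12

Flint, Iris together cover every region (Flint ∪ Iris = {R0, R1, R2, R3, R4, R5, R6}); total cost 10 + 2 = 12.
The greedy pick Iris, Comet, Flint costs 15; no covering selection beats 12.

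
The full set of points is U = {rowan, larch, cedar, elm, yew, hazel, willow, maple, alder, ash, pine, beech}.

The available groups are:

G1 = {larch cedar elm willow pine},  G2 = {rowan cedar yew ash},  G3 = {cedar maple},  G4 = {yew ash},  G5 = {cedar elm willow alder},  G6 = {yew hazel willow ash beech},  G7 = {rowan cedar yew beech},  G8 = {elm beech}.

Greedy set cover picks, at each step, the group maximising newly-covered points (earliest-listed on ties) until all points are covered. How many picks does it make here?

Greedy: pick G1 (covers 5 new) → pick G6 (covers 4 new) → pick G2 (covers 1 new) → pick G3 (covers 1 new) → pick G5 (covers 1 new). Total picks: 5.

5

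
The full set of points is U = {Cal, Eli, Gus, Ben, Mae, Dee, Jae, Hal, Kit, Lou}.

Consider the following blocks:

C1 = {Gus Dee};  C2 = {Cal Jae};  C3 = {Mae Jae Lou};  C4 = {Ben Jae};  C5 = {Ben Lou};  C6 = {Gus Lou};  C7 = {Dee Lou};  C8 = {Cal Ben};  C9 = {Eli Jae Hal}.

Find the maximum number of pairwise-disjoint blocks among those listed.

C1, C8, C9 are pairwise disjoint (C1={Gus,Dee}; C8={Cal,Ben}; C9={Eli,Jae,Hal}).
Every remaining block overlaps one of these, and no 4 of the listed blocks are pairwise disjoint, so 3 is the maximum.

3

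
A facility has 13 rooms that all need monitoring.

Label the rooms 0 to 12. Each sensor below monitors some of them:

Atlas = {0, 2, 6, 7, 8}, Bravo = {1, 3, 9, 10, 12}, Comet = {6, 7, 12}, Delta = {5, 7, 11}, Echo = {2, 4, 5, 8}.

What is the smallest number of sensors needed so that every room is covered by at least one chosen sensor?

Atlas and Bravo and Delta and Echo together: Atlas ∪ Bravo ∪ Delta ∪ Echo = {0, 1, 2, 3, 4, 5, 6, 7, 8, 9, 10, 11, 12} — every room is covered.
No 3 of the 5 sensors cover everything (all 10 combinations miss at least one room), so 4 is optimal.

4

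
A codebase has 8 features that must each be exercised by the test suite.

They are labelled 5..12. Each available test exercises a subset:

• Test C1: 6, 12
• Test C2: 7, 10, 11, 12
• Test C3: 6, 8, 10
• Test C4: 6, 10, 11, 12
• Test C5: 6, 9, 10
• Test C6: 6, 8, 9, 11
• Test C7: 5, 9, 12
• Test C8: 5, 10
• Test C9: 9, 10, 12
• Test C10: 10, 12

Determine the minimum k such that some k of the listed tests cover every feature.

Take {C2, C6, C7}. Their union is {5, 6, 7, 8, 9, 10, 11, 12}, which is all 8 features.
Only C2 contains 7, so C2 is forced; the remaining 4 features need at least 2 more tests (each remaining test adds at most 3) — so at least 3 tests are needed, and 3 is optimal.

3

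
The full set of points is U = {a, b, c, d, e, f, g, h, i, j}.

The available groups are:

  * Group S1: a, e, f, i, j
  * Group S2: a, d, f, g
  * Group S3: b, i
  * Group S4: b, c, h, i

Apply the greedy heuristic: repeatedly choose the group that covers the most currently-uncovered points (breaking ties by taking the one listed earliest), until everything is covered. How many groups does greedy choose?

Greedy: pick S1 (covers 5 new) → pick S4 (covers 3 new) → pick S2 (covers 2 new). Total picks: 3.

3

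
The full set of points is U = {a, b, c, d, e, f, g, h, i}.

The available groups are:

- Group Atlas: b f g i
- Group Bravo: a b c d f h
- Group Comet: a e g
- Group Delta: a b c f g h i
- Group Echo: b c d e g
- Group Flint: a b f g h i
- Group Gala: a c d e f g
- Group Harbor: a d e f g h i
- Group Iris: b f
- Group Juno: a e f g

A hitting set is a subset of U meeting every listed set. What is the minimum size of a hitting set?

2

T = {a, b} meets every group (each contains at least one member of T), and |T| = 2.
The groups Comet, Iris are pairwise disjoint, so any hitting set needs a separate point for each — at least 2. Hence 2 is optimal.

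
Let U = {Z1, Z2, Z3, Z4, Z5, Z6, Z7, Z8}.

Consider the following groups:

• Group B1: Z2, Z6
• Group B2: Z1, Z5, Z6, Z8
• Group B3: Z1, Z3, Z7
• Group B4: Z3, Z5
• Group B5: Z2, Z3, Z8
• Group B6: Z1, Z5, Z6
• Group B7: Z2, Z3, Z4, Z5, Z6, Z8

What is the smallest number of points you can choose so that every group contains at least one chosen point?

2

The 2 points {Z3, Z6} hit every group.
The groups B1, B4 are pairwise disjoint, so any hitting set needs a separate point for each — at least 2. Hence 2 is optimal.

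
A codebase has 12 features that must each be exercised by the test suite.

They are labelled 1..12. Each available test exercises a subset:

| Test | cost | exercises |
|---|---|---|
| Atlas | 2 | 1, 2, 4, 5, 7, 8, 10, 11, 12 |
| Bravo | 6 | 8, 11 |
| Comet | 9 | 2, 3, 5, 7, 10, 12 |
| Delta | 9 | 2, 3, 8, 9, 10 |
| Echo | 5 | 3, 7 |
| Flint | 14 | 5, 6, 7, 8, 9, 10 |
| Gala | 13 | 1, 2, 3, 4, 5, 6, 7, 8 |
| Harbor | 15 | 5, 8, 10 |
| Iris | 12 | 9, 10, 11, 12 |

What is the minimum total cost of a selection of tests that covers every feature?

21

Atlas, Echo, Flint together cover every feature (Atlas ∪ Echo ∪ Flint = {1, 2, 3, 4, 5, 6, 7, 8, 9, 10, 11, 12}); total cost 2 + 5 + 14 = 21.
The greedy pick Atlas, Delta, Gala costs 24; no covering selection beats 21.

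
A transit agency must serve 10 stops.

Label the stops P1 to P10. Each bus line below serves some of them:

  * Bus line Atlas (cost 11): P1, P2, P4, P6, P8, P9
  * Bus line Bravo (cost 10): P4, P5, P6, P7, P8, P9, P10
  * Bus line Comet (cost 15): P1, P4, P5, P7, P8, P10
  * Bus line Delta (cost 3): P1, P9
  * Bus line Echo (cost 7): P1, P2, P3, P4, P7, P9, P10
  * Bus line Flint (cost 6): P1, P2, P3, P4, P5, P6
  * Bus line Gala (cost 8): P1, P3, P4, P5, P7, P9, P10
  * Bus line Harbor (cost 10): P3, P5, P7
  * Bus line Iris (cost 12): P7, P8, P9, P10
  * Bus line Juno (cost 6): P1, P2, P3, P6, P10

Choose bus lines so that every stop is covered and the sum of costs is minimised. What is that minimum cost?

16

Bravo, Flint together cover every stop (Bravo ∪ Flint = {P1, P2, P3, P4, P5, P6, P7, P8, P9, P10}); total cost 10 + 6 = 16.
The greedy pick Echo, Flint, Bravo costs 23; no covering selection beats 16.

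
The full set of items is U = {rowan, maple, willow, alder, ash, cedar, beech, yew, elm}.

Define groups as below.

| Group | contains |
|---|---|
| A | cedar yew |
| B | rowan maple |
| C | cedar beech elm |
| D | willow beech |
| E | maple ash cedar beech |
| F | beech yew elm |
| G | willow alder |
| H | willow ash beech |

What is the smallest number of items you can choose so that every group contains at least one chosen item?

Take T = {rowan, alder, beech, yew}. Each listed group contains at least one of these, so T is a hitting set of size 4.
No choice of 3 items meets every group, so 4 is the minimum.

4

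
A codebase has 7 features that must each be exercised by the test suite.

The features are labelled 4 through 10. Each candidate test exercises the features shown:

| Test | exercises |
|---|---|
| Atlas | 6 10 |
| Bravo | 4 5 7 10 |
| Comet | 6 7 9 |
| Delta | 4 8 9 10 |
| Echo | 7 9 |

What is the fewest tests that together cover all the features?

Take {Atlas, Bravo, Delta}. Their union is {4, 5, 6, 7, 8, 9, 10}, which is all 7 features.
Only Bravo contains 5, so Bravo is forced; the remaining 3 features need at least 2 more tests (each remaining test adds at most 2) — so at least 3 tests are needed, and 3 is optimal.

3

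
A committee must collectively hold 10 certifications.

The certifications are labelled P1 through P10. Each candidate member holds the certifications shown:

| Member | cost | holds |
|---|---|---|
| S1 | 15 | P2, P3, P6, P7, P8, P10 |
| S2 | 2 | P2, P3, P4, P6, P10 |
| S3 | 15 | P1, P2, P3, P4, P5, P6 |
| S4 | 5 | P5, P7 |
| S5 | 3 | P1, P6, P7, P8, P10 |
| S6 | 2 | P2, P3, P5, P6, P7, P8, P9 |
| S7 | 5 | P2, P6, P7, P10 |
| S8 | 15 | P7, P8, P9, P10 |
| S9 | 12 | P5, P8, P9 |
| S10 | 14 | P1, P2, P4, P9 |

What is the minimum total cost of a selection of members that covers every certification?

7

S2, S5, S6 together cover every certification (S2 ∪ S5 ∪ S6 = {P1, P2, P3, P4, P5, P6, P7, P8, P9, P10}); total cost 2 + 3 + 2 = 7.
No covering selection has total cost below 7.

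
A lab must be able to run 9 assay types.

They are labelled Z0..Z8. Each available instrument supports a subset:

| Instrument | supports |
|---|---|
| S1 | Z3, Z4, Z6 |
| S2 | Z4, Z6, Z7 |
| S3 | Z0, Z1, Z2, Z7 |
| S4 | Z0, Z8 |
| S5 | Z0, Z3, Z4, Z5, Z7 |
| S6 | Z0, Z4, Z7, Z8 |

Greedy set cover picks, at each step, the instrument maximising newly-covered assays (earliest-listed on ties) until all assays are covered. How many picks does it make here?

Greedy: pick S5 (covers 5 new) → pick S3 (covers 2 new) → pick S1 (covers 1 new) → pick S4 (covers 1 new). Total picks: 4.

4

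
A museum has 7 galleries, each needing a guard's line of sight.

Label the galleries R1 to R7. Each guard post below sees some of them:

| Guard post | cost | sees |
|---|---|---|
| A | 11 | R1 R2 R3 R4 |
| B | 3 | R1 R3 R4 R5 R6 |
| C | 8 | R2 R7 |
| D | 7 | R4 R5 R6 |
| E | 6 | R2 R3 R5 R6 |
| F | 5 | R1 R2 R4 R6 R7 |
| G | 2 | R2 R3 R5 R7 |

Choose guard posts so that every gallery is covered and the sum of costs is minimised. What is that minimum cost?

B, G together cover every gallery (B ∪ G = {R1, R2, R3, R4, R5, R6, R7}); total cost 3 + 2 = 5.
No covering selection has total cost below 5.

5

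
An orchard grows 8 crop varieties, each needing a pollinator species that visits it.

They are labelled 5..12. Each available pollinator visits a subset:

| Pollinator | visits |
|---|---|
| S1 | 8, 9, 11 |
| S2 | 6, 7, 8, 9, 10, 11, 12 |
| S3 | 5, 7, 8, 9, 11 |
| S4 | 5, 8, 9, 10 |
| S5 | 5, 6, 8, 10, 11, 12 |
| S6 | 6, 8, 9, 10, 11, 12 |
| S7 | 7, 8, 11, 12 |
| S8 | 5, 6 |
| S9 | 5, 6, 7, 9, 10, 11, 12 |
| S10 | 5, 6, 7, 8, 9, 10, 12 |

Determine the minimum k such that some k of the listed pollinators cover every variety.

2

Take {S2, S4}. Their union is {5, 6, 7, 8, 9, 10, 11, 12}, which is all 8 varieties.
No single pollinator has all 8 varieties (the largest, S2, has 7), so 2 is optimal.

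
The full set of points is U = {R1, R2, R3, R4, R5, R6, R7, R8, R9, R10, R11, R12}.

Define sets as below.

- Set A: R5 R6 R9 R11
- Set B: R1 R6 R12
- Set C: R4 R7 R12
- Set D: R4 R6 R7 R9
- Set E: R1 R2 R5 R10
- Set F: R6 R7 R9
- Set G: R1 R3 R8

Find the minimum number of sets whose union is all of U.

4

A and C and E and G together: A ∪ C ∪ E ∪ G = {R1, R2, R3, R4, R5, R6, R7, R8, R9, R10, R11, R12} — every point is covered.
Only G contains R3, so G is forced; the remaining 9 points need at least 3 more sets (each remaining set adds at most 4) — so at least 4 sets are needed, and 4 is optimal.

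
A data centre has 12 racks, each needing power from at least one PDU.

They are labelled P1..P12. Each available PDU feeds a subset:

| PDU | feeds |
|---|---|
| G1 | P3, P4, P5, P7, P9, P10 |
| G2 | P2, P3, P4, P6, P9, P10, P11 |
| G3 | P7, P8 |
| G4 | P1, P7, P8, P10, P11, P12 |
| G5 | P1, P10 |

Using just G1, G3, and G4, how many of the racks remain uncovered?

Union of G1, G3, G4 = {P1, P3, P4, P5, P7, P8, P9, P10, P11, P12}.
Not covered: P2, P6 — 2 racks.

2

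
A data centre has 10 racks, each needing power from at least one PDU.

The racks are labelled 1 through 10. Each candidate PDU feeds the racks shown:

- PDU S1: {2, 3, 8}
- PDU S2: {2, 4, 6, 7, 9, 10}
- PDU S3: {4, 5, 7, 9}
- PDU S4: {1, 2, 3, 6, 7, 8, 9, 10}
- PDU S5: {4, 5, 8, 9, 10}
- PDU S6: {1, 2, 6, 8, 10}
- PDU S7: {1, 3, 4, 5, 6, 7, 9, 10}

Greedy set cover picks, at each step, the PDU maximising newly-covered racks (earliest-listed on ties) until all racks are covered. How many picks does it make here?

Greedy: pick S4 (covers 8 new) → pick S3 (covers 2 new). Total picks: 2.

2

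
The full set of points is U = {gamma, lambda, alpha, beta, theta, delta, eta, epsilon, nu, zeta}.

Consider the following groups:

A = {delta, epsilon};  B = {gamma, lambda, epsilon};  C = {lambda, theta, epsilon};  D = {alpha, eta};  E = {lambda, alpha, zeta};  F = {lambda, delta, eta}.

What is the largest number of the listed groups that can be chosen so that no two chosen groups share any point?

B, D are pairwise disjoint (B={gamma,lambda,epsilon}; D={alpha,eta}).
Every remaining group overlaps one of these, and no 3 of the listed groups are pairwise disjoint, so 2 is the maximum.

2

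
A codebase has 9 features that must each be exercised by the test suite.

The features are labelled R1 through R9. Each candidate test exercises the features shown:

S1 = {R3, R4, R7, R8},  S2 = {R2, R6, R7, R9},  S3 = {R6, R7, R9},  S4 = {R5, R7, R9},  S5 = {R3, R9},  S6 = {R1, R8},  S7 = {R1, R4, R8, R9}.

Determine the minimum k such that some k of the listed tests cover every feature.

S1 and S2 and S4 and S7 together: S1 ∪ S2 ∪ S4 ∪ S7 = {R1, R2, R3, R4, R5, R6, R7, R8, R9} — every feature is covered.
No 3 of the 7 tests cover everything (all 35 combinations miss at least one feature), so 4 is optimal.

4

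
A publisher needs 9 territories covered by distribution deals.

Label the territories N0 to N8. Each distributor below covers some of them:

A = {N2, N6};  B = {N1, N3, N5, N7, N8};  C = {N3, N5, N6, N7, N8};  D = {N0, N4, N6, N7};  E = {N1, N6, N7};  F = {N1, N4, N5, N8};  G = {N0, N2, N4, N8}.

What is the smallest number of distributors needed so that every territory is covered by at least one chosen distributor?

A and B and D together: A ∪ B ∪ D = {N0, N1, N2, N3, N4, N5, N6, N7, N8} — every territory is covered.
No 2 of the 7 distributors cover everything (all 21 combinations miss at least one territory), so 3 is optimal.

3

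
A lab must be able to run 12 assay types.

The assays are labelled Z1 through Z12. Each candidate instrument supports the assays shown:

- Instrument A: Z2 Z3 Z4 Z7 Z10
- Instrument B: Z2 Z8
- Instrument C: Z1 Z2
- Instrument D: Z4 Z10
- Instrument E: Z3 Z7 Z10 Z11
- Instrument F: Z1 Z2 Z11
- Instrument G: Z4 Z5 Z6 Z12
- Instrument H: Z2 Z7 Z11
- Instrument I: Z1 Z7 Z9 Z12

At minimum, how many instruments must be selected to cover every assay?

B and E and G and I together: B ∪ E ∪ G ∪ I = {Z1, Z2, Z3, Z4, Z5, Z6, Z7, Z8, Z9, Z10, Z11, Z12} — every assay is covered.
Only B contains Z8, so B is forced; the remaining 10 assays need at least 3 more instruments (each remaining instrument adds at most 4) — so at least 4 instruments are needed, and 4 is optimal.

4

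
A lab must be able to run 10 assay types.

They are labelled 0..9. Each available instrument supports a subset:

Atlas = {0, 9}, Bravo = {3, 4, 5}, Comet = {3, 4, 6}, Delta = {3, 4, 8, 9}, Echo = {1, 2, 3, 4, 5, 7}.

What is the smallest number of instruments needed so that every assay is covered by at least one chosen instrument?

Take {Atlas, Comet, Delta, Echo}. Their union is {0, 1, 2, 3, 4, 5, 6, 7, 8, 9}, which is all 10 assays.
No 3 of the 5 instruments cover everything (all 10 combinations miss at least one assay), so 4 is optimal.

4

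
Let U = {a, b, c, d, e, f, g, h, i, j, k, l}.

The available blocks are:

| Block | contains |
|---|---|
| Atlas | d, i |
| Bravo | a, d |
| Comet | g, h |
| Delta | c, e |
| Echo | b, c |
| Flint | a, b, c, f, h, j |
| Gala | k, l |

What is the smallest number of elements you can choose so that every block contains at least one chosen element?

4

The 4 elements {c, d, h, k} hit every block.
The blocks Atlas, Comet, Echo, Gala are pairwise disjoint, so any hitting set needs a separate element for each — at least 4. Hence 4 is optimal.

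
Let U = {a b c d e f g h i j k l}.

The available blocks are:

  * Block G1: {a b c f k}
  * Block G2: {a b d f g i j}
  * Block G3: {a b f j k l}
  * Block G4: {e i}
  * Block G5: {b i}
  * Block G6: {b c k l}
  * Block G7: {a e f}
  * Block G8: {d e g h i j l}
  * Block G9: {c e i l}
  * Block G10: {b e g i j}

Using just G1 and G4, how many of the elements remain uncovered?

Union of G1, G4 = {a, b, c, e, f, i, k}.
Not covered: d, g, h, j, l — 5 elements.

5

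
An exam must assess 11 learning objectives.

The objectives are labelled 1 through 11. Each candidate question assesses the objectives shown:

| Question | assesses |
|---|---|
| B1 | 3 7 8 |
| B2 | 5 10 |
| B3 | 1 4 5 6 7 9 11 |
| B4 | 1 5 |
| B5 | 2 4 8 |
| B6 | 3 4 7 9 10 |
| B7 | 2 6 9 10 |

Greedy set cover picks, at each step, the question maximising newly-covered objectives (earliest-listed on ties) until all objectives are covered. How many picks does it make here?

3

Greedy: pick B3 (covers 7 new) → pick B1 (covers 2 new) → pick B7 (covers 2 new). Total picks: 3.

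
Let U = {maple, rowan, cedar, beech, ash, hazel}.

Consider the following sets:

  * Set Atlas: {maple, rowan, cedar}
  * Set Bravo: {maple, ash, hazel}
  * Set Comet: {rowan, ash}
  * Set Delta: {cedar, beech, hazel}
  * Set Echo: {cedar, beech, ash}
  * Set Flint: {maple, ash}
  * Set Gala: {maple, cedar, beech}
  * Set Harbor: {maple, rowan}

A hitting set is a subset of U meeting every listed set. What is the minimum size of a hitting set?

The 3 points {rowan, cedar, ash} hit every set.
No choice of 2 points meets every set, so 3 is the minimum.

3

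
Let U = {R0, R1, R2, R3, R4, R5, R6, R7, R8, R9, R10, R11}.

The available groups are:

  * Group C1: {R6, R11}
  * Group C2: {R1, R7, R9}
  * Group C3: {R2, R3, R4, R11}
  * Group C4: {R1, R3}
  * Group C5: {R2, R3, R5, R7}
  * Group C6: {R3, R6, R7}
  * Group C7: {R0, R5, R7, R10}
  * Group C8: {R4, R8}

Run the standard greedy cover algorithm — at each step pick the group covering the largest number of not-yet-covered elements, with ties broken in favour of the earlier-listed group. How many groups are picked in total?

Greedy: pick C3 (covers 4 new) → pick C7 (covers 4 new) → pick C2 (covers 2 new) → pick C1 (covers 1 new) → pick C8 (covers 1 new). Total picks: 5.

5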